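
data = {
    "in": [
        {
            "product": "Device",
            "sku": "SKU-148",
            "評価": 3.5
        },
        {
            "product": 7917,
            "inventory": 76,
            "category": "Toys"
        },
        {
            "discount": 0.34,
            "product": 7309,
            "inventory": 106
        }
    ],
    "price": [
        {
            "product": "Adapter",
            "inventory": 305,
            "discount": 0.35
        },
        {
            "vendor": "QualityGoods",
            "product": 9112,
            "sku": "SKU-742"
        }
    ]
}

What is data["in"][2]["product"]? 7309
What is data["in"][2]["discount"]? 0.34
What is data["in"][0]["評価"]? 3.5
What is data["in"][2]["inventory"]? 106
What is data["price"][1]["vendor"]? "QualityGoods"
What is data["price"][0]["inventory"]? 305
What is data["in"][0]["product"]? "Device"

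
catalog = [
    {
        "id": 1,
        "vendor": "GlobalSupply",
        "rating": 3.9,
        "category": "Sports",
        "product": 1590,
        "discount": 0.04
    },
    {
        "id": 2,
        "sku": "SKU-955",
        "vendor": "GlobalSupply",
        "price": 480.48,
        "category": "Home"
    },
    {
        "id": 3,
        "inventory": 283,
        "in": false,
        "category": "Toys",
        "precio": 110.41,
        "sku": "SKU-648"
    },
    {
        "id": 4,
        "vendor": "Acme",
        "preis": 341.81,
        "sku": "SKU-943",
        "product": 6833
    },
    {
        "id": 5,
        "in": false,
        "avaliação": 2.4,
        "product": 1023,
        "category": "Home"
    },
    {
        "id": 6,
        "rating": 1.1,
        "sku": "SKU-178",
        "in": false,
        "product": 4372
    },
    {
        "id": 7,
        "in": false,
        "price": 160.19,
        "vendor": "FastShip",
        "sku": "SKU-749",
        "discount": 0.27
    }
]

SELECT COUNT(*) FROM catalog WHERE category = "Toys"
1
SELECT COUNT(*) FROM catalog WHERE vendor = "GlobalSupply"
2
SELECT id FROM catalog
[1, 2, 3, 4, 5, 6, 7]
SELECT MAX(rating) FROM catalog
3.9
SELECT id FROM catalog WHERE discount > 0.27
[]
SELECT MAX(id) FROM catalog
7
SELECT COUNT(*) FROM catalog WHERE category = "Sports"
1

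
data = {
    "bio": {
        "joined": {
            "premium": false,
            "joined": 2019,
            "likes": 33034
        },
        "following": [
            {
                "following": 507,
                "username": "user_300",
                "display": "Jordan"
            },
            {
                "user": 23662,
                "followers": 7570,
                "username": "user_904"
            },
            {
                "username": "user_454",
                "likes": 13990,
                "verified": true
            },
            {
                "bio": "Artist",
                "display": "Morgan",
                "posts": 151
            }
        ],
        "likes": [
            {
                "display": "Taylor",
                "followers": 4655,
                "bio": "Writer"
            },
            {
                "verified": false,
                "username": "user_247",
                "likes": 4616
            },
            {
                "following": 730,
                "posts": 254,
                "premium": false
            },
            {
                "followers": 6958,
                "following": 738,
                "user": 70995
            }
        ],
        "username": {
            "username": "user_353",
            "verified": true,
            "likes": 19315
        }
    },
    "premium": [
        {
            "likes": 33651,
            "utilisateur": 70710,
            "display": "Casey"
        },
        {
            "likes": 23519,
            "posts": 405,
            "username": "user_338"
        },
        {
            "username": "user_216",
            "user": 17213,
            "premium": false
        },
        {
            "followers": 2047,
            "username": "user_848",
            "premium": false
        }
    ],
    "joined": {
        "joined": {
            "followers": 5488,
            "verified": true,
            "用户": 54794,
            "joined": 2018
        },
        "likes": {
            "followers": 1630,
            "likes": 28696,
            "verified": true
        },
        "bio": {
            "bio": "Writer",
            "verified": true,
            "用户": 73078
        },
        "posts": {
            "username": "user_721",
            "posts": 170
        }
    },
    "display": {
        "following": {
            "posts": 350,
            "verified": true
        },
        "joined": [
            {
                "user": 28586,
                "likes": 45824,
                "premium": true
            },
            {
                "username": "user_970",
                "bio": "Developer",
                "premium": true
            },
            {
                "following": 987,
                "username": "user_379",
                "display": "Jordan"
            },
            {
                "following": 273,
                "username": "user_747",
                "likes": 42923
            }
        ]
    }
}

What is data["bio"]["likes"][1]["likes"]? 4616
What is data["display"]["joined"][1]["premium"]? True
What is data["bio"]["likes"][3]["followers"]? 6958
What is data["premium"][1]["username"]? "user_338"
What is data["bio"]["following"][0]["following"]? 507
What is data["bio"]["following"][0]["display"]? "Jordan"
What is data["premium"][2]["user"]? 17213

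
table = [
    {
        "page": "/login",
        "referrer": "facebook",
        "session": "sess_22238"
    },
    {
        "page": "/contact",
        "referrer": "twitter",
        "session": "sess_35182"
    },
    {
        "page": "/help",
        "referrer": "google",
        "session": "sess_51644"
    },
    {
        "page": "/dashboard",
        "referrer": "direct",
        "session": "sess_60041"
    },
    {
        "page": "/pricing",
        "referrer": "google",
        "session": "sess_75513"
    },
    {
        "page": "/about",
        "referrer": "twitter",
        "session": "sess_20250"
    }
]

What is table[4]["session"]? "sess_75513"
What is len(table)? 6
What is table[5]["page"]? "/about"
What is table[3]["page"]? "/dashboard"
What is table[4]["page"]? "/pricing"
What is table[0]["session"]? "sess_22238"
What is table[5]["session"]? "sess_20250"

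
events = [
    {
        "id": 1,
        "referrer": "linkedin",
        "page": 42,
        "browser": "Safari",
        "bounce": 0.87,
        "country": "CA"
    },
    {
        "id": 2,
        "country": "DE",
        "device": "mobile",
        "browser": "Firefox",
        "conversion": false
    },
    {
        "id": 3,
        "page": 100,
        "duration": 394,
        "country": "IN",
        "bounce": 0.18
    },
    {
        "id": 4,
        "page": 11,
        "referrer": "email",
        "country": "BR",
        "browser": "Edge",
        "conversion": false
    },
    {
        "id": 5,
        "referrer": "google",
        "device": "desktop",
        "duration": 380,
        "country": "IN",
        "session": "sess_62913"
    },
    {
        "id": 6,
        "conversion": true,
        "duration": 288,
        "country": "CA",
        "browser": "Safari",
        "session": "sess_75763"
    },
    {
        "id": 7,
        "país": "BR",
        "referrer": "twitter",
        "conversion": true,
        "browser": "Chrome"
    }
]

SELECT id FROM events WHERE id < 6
[1, 2, 3, 4, 5]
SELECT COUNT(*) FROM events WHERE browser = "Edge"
1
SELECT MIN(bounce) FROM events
0.18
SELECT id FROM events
[1, 2, 3, 4, 5, 6, 7]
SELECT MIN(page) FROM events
11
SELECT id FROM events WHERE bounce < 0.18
[]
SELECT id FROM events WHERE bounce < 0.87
[3]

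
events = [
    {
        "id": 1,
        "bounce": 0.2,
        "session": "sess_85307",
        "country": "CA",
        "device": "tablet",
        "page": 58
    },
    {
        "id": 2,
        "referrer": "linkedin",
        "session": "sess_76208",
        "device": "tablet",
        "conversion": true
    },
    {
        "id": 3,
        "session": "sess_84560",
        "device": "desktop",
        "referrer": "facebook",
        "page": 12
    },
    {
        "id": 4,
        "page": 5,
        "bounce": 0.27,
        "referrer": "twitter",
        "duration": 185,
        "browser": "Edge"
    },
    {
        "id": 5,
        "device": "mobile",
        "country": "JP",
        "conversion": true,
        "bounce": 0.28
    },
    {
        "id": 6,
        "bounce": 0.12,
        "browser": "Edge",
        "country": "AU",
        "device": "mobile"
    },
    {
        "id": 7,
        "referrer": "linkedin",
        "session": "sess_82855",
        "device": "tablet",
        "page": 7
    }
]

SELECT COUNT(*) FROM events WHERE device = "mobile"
2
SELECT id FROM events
[1, 2, 3, 4, 5, 6, 7]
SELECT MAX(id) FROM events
7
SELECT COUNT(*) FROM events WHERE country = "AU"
1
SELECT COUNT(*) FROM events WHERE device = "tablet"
3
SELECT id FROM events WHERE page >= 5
[1, 3, 4, 7]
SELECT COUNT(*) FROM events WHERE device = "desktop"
1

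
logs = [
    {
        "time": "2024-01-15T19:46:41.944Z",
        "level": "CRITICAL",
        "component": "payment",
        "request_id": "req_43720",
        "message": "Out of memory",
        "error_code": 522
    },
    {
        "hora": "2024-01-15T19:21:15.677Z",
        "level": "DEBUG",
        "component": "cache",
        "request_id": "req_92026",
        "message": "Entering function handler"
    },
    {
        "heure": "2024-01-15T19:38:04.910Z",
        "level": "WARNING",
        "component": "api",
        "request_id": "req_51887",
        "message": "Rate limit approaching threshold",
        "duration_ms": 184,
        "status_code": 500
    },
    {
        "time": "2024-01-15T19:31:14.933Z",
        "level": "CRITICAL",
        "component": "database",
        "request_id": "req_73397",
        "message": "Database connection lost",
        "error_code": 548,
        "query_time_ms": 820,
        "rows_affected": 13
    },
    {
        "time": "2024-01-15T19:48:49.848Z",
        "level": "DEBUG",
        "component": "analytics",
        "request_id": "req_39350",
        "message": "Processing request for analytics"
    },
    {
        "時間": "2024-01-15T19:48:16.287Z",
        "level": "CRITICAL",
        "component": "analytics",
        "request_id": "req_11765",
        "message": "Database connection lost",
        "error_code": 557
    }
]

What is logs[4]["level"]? "DEBUG"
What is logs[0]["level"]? "CRITICAL"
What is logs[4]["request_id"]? "req_39350"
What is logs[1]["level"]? "DEBUG"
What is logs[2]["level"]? "WARNING"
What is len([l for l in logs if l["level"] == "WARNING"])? 1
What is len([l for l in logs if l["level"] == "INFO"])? 0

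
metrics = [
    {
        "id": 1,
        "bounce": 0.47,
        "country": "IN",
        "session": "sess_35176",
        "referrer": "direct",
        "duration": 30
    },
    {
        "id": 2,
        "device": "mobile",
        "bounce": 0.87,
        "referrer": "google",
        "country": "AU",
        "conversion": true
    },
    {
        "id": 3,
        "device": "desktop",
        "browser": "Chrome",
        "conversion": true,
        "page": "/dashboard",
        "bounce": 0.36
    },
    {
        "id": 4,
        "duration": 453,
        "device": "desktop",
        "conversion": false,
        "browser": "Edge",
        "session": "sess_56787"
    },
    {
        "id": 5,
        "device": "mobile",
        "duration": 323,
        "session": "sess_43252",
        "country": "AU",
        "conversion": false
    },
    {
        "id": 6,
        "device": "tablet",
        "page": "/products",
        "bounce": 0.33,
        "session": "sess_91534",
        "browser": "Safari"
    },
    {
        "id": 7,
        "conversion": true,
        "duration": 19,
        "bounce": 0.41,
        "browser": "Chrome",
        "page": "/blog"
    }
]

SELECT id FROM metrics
[1, 2, 3, 4, 5, 6, 7]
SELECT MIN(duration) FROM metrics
19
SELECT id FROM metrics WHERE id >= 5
[5, 6, 7]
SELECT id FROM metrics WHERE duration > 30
[4, 5]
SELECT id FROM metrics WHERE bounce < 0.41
[3, 6]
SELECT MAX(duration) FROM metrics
453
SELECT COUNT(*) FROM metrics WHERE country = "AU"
2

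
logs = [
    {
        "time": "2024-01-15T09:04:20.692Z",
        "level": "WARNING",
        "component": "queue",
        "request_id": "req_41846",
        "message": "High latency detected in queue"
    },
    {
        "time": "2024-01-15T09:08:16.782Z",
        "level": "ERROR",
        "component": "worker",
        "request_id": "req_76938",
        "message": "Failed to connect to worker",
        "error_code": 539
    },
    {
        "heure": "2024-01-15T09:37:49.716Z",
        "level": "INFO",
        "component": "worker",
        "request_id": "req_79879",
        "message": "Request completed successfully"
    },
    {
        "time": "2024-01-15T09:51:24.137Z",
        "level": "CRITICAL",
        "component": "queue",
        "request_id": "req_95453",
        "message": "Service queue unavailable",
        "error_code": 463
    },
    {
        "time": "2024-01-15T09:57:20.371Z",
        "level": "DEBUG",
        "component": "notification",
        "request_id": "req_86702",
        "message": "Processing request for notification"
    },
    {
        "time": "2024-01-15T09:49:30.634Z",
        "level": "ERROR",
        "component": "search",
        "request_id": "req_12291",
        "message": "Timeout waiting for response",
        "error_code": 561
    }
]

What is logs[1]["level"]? "ERROR"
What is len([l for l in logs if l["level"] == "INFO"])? 1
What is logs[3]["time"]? "2024-01-15T09:51:24.137Z"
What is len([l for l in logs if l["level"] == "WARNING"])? 1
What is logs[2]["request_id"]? "req_79879"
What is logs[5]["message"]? "Timeout waiting for response"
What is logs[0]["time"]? "2024-01-15T09:04:20.692Z"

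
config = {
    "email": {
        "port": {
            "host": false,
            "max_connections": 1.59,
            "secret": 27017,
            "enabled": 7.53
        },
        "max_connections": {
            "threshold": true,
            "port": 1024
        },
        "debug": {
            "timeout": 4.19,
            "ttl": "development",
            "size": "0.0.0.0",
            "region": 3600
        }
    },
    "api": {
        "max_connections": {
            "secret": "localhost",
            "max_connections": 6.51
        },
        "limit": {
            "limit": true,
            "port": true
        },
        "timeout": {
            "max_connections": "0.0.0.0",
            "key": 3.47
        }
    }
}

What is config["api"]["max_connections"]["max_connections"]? 6.51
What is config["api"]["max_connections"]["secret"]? "localhost"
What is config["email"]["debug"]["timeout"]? 4.19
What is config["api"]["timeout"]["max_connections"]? "0.0.0.0"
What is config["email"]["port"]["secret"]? 27017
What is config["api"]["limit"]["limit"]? True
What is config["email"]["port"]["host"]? False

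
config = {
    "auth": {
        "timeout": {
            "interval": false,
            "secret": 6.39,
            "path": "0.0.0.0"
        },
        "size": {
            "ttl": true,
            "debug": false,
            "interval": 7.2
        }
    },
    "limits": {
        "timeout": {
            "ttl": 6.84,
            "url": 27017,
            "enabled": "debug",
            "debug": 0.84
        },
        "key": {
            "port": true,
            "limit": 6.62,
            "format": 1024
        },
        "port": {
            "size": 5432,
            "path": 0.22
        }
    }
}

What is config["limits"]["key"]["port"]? True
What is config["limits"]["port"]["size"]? 5432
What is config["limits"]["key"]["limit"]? 6.62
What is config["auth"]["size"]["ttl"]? True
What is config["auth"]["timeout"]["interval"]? False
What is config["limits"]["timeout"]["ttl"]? 6.84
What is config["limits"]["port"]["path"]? 0.22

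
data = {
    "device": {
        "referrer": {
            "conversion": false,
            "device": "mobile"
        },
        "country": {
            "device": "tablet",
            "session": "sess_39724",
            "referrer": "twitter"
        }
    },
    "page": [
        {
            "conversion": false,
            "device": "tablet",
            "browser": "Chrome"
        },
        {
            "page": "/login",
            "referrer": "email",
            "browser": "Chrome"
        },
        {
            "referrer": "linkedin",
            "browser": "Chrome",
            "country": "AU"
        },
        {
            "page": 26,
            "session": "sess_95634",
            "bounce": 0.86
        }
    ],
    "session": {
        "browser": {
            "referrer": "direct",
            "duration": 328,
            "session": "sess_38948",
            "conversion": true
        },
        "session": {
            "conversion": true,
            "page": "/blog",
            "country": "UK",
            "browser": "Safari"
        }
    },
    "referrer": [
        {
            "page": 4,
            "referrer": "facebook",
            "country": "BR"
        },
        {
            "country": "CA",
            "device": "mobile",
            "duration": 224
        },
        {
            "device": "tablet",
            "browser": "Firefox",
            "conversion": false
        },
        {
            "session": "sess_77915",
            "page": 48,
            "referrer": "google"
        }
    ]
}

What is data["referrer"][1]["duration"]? 224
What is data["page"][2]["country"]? "AU"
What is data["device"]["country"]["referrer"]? "twitter"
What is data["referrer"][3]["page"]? 48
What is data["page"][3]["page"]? 26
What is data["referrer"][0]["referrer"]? "facebook"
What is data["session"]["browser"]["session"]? "sess_38948"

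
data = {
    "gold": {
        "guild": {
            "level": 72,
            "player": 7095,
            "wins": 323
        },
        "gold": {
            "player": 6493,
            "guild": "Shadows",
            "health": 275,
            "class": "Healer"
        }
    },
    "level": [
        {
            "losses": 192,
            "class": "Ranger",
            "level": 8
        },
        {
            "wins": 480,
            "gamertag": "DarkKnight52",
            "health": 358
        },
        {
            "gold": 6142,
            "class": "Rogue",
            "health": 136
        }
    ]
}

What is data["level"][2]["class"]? "Rogue"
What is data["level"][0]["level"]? 8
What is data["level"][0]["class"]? "Ranger"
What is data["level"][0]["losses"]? 192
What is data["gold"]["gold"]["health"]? 275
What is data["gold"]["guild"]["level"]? 72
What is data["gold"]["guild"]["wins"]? 323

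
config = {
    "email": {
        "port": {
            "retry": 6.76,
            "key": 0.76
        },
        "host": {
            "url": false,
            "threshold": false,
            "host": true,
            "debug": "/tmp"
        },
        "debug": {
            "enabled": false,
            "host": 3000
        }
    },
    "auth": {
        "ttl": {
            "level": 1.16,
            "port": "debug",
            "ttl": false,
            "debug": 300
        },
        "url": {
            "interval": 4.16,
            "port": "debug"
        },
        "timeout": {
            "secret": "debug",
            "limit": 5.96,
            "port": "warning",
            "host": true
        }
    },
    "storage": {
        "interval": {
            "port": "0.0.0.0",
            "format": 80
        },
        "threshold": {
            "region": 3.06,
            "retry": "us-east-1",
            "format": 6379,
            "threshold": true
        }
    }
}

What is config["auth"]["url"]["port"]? "debug"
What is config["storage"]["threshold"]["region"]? 3.06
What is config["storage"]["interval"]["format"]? 80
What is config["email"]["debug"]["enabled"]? False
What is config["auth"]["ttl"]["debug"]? 300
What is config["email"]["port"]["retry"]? 6.76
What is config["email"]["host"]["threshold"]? False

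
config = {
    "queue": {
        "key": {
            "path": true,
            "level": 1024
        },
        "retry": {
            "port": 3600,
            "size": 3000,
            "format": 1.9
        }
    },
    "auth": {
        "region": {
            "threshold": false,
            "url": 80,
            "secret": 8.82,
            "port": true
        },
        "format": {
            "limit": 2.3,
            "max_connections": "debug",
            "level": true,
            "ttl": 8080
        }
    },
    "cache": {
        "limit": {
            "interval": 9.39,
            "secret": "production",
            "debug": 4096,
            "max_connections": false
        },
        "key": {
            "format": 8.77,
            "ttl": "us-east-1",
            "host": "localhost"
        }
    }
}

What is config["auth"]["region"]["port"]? True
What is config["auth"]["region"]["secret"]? 8.82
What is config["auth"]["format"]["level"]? True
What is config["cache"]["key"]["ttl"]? "us-east-1"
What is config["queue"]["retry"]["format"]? 1.9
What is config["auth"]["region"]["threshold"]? False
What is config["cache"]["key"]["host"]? "localhost"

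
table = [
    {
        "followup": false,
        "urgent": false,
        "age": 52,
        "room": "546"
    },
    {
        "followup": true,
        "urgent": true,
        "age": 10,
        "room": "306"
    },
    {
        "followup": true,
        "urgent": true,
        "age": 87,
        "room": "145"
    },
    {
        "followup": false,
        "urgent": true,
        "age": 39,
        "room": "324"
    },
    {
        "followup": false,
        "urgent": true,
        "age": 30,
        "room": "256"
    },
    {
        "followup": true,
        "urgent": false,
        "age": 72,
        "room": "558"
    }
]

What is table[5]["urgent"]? False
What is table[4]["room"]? "256"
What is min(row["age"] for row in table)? 10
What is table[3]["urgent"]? True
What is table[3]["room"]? "324"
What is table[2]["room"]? "145"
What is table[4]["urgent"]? True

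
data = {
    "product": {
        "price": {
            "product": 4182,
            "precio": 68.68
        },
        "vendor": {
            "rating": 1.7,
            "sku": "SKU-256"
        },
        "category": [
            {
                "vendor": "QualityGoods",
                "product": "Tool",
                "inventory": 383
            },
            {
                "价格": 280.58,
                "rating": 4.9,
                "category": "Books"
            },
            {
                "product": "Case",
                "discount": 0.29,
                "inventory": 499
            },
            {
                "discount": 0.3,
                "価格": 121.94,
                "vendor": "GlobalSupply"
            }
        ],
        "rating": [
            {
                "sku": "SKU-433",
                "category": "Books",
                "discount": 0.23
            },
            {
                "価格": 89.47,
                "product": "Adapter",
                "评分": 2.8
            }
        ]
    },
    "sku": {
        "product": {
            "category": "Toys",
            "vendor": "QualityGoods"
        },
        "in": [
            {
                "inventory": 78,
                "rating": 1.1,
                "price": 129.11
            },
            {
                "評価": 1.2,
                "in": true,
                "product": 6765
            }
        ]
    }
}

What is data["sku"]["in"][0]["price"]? 129.11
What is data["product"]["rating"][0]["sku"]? "SKU-433"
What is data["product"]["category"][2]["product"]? "Case"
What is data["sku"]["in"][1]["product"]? 6765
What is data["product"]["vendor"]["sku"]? "SKU-256"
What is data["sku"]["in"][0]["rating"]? 1.1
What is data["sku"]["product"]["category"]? "Toys"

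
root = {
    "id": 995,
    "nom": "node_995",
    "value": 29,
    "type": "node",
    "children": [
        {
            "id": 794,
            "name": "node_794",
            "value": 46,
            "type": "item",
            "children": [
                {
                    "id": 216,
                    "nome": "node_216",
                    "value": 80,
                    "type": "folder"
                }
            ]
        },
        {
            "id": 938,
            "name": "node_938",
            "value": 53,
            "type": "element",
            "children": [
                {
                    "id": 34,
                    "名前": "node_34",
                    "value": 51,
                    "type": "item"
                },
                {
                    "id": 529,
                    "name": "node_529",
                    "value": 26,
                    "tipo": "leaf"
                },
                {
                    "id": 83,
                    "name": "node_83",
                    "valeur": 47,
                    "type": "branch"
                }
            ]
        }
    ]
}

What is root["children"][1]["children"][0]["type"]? "item"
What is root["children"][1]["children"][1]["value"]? 26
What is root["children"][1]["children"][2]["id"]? 83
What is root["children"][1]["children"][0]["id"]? 34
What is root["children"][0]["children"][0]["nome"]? "node_216"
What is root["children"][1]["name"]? "node_938"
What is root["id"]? 995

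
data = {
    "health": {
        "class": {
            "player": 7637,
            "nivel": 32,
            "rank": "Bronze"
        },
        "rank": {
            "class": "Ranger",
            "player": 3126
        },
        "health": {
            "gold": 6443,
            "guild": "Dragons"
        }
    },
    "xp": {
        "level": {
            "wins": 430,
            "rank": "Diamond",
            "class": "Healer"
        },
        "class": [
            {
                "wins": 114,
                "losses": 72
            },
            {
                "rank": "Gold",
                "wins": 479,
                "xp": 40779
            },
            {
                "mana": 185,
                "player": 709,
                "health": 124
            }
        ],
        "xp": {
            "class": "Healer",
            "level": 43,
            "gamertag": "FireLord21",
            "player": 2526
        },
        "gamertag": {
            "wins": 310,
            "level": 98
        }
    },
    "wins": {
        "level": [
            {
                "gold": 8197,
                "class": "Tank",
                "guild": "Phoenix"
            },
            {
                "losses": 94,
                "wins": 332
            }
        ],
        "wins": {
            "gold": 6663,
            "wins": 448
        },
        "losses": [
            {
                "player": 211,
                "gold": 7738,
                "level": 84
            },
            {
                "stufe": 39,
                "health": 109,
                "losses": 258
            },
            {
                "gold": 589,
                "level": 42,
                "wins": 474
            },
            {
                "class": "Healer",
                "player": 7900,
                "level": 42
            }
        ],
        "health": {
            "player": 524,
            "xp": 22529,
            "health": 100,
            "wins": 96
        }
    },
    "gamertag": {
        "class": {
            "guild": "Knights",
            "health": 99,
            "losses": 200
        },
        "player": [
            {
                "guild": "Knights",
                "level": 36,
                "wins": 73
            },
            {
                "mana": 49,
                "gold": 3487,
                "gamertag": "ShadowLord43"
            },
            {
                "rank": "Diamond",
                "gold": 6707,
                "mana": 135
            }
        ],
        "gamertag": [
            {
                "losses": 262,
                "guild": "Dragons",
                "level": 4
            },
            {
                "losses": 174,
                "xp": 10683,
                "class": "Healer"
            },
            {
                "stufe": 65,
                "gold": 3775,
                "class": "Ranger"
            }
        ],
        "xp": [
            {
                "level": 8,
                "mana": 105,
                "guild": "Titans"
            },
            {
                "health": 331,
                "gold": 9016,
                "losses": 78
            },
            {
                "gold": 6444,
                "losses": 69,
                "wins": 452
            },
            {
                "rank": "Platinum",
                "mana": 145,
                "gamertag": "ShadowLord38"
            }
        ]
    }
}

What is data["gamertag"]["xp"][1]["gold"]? 9016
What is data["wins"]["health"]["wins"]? 96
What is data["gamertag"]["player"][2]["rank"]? "Diamond"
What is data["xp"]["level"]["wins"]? 430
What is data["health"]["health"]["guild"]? "Dragons"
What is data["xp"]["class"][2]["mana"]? 185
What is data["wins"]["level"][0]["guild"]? "Phoenix"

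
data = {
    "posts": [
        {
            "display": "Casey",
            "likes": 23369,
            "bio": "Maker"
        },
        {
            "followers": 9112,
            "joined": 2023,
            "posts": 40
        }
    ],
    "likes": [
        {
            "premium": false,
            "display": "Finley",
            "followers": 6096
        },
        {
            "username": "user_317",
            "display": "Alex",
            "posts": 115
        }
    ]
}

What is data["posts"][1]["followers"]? 9112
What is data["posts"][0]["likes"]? 23369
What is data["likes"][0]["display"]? "Finley"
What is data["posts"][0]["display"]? "Casey"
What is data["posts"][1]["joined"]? 2023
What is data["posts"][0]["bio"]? "Maker"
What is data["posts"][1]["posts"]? 40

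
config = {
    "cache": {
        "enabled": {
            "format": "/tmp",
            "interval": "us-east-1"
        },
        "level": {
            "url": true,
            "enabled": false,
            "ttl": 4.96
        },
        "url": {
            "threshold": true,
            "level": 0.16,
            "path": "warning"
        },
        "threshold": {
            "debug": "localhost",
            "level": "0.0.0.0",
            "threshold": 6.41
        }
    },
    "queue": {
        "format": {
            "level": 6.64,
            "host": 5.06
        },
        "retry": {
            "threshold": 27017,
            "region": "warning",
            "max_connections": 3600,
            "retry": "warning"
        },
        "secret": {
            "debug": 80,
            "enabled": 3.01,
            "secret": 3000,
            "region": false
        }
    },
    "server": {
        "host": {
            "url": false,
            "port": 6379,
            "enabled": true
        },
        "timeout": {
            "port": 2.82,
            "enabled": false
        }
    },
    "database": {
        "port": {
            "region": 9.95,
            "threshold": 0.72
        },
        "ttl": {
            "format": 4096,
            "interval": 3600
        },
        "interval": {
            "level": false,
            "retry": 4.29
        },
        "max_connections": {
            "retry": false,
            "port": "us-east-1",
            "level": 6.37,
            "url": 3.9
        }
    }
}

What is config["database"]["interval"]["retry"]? 4.29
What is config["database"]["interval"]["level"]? False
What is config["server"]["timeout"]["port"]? 2.82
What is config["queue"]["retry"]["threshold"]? 27017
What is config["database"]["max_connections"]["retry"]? False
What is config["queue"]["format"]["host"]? 5.06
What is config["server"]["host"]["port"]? 6379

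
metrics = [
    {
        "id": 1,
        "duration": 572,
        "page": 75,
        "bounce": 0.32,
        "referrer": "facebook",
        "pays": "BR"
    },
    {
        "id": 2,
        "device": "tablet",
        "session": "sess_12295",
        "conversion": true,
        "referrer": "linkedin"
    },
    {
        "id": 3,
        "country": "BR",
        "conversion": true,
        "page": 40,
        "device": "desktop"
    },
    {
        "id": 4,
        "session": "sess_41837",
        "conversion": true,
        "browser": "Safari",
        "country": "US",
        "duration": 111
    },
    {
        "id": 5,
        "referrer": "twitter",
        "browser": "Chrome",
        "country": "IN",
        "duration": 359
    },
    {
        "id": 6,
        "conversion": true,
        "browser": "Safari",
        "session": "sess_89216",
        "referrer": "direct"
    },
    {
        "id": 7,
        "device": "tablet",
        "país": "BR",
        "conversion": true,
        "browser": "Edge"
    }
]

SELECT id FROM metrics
[1, 2, 3, 4, 5, 6, 7]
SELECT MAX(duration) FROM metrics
572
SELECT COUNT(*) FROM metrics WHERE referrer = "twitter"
1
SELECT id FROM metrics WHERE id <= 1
[1]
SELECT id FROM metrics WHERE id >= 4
[4, 5, 6, 7]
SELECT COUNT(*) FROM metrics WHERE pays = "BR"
1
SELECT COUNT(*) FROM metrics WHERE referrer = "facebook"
1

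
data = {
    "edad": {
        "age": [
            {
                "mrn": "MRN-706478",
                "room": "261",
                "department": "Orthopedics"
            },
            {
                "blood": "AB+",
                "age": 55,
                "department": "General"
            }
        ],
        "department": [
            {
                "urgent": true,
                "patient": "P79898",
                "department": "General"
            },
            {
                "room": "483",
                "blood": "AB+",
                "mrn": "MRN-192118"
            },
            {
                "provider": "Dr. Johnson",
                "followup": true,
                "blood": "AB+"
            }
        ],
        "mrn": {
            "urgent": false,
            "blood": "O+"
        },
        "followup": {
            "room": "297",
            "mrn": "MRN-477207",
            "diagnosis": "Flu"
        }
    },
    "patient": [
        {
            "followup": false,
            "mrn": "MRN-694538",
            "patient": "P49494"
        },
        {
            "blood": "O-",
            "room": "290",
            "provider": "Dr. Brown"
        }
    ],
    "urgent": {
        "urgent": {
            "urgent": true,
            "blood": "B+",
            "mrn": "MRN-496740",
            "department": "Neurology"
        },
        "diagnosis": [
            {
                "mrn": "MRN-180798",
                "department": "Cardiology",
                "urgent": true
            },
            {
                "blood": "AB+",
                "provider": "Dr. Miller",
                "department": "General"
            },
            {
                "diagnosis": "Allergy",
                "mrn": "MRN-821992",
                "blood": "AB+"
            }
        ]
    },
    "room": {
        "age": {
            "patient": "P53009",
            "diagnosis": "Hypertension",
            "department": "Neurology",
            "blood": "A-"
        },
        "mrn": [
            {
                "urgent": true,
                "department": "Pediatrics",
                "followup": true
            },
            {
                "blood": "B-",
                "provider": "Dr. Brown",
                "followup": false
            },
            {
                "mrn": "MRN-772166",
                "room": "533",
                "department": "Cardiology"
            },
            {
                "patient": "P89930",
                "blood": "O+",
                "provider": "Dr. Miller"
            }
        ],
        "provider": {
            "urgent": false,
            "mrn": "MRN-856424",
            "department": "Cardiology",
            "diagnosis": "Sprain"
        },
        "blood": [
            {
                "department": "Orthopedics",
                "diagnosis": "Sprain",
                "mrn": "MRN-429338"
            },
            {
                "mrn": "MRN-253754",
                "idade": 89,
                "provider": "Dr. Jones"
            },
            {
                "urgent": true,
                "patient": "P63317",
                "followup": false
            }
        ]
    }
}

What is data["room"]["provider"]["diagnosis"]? "Sprain"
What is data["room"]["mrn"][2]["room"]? "533"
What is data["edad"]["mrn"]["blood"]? "O+"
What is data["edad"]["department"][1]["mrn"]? "MRN-192118"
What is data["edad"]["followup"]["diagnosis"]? "Flu"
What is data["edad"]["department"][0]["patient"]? "P79898"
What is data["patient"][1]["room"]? "290"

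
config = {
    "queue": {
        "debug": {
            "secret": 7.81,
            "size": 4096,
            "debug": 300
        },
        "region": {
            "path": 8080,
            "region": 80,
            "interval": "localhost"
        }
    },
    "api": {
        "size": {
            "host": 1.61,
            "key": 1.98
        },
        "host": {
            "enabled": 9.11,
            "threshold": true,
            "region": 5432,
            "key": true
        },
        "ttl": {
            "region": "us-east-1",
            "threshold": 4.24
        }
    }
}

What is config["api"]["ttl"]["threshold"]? 4.24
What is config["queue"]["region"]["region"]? 80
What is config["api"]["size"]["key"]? 1.98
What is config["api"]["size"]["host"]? 1.61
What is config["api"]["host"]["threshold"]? True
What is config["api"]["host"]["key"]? True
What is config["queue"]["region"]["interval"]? "localhost"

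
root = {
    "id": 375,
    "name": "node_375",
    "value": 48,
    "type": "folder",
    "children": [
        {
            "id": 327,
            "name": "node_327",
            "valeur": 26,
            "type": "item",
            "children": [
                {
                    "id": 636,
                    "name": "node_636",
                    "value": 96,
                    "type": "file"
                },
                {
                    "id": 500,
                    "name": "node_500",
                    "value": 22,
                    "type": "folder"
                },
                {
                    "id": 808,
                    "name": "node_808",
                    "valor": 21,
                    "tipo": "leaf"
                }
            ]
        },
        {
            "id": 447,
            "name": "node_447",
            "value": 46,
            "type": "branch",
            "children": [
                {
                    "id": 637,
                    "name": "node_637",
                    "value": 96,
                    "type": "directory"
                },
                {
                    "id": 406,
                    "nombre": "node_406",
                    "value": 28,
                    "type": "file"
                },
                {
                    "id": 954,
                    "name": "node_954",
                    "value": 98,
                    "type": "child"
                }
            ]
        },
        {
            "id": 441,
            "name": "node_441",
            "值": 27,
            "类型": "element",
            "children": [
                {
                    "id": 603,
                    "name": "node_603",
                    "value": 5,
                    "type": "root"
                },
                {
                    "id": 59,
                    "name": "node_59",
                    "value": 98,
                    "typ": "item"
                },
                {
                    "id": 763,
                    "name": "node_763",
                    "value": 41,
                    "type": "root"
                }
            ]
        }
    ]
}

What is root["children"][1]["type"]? "branch"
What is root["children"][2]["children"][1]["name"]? "node_59"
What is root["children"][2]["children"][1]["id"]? 59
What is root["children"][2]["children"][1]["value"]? 98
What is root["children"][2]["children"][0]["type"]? "root"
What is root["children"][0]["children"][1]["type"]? "folder"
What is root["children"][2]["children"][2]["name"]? "node_763"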